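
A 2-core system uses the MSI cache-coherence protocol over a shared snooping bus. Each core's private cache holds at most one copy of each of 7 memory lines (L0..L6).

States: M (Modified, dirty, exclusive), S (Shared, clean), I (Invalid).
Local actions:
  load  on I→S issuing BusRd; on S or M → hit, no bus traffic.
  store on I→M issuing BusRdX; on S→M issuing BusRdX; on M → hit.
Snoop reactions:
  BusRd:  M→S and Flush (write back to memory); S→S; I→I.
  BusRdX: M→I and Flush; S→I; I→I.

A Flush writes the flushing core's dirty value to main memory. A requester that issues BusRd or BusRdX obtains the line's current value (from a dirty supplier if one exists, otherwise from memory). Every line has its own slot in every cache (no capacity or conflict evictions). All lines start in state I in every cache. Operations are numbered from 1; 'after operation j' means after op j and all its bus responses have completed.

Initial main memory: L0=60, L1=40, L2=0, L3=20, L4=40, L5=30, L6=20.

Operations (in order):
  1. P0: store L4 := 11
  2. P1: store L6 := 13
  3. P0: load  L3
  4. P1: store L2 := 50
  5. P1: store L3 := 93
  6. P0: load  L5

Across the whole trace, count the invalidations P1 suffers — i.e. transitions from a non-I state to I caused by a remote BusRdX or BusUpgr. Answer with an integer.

invalidations = 0

step 1: P0: store L4 := 11  ⟶  MI  (L4)  txn=BusRdX  M[L4]=40
step 2: P1: store L6 := 13  ⟶  IM  (L6)  txn=BusRdX  M[L6]=20
step 3: P0: load  L3  ⟶  SI  (L3)  txn=BusRd  M[L3]=20
step 4: P1: store L2 := 50  ⟶  IM  (L2)  txn=BusRdX  M[L2]=0
step 5: P1: store L3 := 93  ⟶  IM  (L3)  txn=BusRdX  M[L3]=20
step 6: P0: load  L5  ⟶  SI  (L5)  txn=BusRd  M[L5]=30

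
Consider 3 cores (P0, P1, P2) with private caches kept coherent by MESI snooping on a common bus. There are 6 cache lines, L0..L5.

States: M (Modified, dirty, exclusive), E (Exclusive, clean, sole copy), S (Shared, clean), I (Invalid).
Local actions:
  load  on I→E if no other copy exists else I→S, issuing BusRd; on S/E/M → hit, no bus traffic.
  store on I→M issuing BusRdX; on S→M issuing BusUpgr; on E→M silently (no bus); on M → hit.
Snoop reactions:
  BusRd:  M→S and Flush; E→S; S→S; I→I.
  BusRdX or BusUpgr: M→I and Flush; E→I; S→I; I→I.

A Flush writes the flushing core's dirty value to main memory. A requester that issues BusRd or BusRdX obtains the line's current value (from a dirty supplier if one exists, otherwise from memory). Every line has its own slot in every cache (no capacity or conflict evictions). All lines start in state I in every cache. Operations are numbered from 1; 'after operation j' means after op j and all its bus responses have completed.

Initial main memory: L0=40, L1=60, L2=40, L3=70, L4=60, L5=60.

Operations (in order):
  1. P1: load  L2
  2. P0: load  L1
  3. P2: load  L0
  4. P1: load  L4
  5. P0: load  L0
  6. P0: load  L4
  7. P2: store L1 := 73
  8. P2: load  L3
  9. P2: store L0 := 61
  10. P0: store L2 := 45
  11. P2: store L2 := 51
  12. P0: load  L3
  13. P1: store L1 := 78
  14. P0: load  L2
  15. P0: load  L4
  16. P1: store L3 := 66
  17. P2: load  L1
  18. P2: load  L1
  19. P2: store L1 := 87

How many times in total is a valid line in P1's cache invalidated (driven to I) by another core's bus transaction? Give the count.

  op1 P1: load  L2 → I/E/I on L2; bus BusRd; mem=40
  op2 P0: load  L1 → E/I/I on L1; bus BusRd; mem=60
  op3 P2: load  L0 → I/I/E on L0; bus BusRd; mem=40
  op4 P1: load  L4 → I/E/I on L4; bus BusRd; mem=60
  op5 P0: load  L0 → S/I/S on L0; bus BusRd; mem=40
  op6 P0: load  L4 → S/S/I on L4; bus BusRd; mem=60
  op7 P2: store L1 := 73 → I/I/M on L1; bus BusRdX; mem=60
  op8 P2: load  L3 → I/I/E on L3; bus BusRd; mem=70
  op9 P2: store L0 := 61 → I/I/M on L0; bus BusUpgr; mem=40
  op10 P0: store L2 := 45 → M/I/I on L2; bus BusRdX; mem=40
  op11 P2: store L2 := 51 → I/I/M on L2; bus BusRdX Flush; mem=45
  op12 P0: load  L3 → S/I/S on L3; bus BusRd; mem=70
  op13 P1: store L1 := 78 → I/M/I on L1; bus BusRdX Flush; mem=73
  op14 P0: load  L2 → S/I/S on L2; bus BusRd Flush; mem=51
  op15 P0: load  L4 → S/S/I on L4; bus (none); mem=60
  op16 P1: store L3 := 66 → I/M/I on L3; bus BusRdX; mem=70
  op17 P2: load  L1 → I/S/S on L1; bus BusRd Flush; mem=78
  op18 P2: load  L1 → I/S/S on L1; bus (none); mem=78
  op19 P2: store L1 := 87 → I/I/M on L1; bus BusUpgr; mem=78

invalidations = 2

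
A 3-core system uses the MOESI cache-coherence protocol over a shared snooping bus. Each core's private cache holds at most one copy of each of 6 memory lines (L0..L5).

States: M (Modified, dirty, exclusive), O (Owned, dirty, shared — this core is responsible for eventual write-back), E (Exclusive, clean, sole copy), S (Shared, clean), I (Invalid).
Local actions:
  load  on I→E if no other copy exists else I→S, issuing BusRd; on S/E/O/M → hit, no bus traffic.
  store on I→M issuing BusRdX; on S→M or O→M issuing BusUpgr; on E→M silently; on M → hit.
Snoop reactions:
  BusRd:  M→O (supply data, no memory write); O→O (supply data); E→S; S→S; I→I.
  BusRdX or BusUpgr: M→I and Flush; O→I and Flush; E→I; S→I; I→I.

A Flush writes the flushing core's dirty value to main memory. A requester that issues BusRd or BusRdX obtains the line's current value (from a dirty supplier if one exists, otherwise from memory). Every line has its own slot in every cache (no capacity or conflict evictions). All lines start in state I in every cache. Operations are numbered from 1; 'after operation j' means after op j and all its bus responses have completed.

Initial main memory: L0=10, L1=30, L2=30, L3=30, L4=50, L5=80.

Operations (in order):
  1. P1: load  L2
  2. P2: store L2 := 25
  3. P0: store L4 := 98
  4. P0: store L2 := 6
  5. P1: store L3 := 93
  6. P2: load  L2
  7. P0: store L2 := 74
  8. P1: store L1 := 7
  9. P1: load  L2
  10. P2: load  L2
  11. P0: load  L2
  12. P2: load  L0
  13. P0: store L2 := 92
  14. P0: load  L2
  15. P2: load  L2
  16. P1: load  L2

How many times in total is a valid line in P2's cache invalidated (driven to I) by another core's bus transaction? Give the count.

  op1 P1: load  L2 → I/E/I on L2; bus BusRd; mem=30
  op2 P2: store L2 := 25 → I/I/M on L2; bus BusRdX; mem=30
  op3 P0: store L4 := 98 → M/I/I on L4; bus BusRdX; mem=50
  op4 P0: store L2 := 6 → M/I/I on L2; bus BusRdX Flush; mem=25
  op5 P1: store L3 := 93 → I/M/I on L3; bus BusRdX; mem=30
  op6 P2: load  L2 → O/I/S on L2; bus BusRd; mem=25
  op7 P0: store L2 := 74 → M/I/I on L2; bus BusUpgr; mem=25
  op8 P1: store L1 := 7 → I/M/I on L1; bus BusRdX; mem=30
  op9 P1: load  L2 → O/S/I on L2; bus BusRd; mem=25
  op10 P2: load  L2 → O/S/S on L2; bus BusRd; mem=25
  op11 P0: load  L2 → O/S/S on L2; bus (none); mem=25
  op12 P2: load  L0 → I/I/E on L0; bus BusRd; mem=10
  op13 P0: store L2 := 92 → M/I/I on L2; bus BusUpgr; mem=25
  op14 P0: load  L2 → M/I/I on L2; bus (none); mem=25
  op15 P2: load  L2 → O/I/S on L2; bus BusRd; mem=25
  op16 P1: load  L2 → O/S/S on L2; bus BusRd; mem=25

invalidations = 3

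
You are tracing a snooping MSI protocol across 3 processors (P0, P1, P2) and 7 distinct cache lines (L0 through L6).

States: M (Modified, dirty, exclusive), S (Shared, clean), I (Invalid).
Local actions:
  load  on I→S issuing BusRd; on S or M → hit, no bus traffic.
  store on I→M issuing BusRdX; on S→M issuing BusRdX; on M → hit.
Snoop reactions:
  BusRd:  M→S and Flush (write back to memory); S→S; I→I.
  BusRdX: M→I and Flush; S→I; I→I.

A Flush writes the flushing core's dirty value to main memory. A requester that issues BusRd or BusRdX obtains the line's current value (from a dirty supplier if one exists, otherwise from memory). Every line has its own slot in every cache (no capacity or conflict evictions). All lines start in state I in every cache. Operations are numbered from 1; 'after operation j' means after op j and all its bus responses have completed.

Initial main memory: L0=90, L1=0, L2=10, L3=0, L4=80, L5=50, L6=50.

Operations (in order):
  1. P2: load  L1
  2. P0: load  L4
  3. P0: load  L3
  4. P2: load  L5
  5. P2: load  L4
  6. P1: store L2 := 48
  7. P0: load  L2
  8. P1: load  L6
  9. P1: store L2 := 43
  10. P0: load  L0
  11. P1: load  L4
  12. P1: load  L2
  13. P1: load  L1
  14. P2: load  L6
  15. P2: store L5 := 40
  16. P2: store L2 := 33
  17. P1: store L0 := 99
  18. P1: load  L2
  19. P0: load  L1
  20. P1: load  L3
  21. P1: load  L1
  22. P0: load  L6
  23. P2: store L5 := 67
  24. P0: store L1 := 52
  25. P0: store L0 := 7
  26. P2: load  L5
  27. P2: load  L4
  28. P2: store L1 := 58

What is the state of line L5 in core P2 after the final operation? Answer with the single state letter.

  op1 P2: load  L1 → I/I/S on L1; bus BusRd; mem=0
  op2 P0: load  L4 → S/I/I on L4; bus BusRd; mem=80
  op3 P0: load  L3 → S/I/I on L3; bus BusRd; mem=0
  op4 P2: load  L5 → I/I/S on L5; bus BusRd; mem=50
  op5 P2: load  L4 → S/I/S on L4; bus BusRd; mem=80
  op6 P1: store L2 := 48 → I/M/I on L2; bus BusRdX; mem=10
  op7 P0: load  L2 → S/S/I on L2; bus BusRd Flush; mem=48
  op8 P1: load  L6 → I/S/I on L6; bus BusRd; mem=50
  op9 P1: store L2 := 43 → I/M/I on L2; bus BusRdX; mem=48
  op10 P0: load  L0 → S/I/I on L0; bus BusRd; mem=90
  op11 P1: load  L4 → S/S/S on L4; bus BusRd; mem=80
  op12 P1: load  L2 → I/M/I on L2; bus (none); mem=48
  op13 P1: load  L1 → I/S/S on L1; bus BusRd; mem=0
  op14 P2: load  L6 → I/S/S on L6; bus BusRd; mem=50
  op15 P2: store L5 := 40 → I/I/M on L5; bus BusRdX; mem=50
  op16 P2: store L2 := 33 → I/I/M on L2; bus BusRdX Flush; mem=43
  op17 P1: store L0 := 99 → I/M/I on L0; bus BusRdX; mem=90
  op18 P1: load  L2 → I/S/S on L2; bus BusRd Flush; mem=33
  op19 P0: load  L1 → S/S/S on L1; bus BusRd; mem=0
  op20 P1: load  L3 → S/S/I on L3; bus BusRd; mem=0
  op21 P1: load  L1 → S/S/S on L1; bus (none); mem=0
  op22 P0: load  L6 → S/S/S on L6; bus BusRd; mem=50
  op23 P2: store L5 := 67 → I/I/M on L5; bus (none); mem=50
  op24 P0: store L1 := 52 → M/I/I on L1; bus BusRdX; mem=0
  op25 P0: store L0 := 7 → M/I/I on L0; bus BusRdX Flush; mem=99
  op26 P2: load  L5 → I/I/M on L5; bus (none); mem=50
  op27 P2: load  L4 → S/S/S on L4; bus (none); mem=80
  op28 P2: store L1 := 58 → I/I/M on L1; bus BusRdX Flush; mem=52

state = M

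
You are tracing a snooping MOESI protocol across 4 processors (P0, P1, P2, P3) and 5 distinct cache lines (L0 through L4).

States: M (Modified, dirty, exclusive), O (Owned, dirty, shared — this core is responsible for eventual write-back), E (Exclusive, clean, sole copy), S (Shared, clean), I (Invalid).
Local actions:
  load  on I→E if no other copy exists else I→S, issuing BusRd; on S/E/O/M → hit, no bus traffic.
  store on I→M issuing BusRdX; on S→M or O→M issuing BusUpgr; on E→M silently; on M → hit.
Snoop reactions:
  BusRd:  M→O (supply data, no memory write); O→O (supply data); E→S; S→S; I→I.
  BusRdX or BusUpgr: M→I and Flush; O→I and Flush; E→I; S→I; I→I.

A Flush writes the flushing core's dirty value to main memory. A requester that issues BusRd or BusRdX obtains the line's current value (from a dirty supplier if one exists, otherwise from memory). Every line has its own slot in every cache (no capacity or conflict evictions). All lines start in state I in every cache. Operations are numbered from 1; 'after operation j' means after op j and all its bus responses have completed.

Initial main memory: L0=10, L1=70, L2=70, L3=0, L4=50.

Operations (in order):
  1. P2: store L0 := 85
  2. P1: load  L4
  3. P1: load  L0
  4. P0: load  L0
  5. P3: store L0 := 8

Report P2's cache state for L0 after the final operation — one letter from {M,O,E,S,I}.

1. P2: store L0 := 85  bus=[BusRdX]  L0: P0=I P1=I P2=M P3=I  mem[L0]=10
2. P1: load  L4  bus=[BusRd]  L4: P0=I P1=E P2=I P3=I  mem[L4]=50
3. P1: load  L0  bus=[BusRd]  L0: P0=I P1=S P2=O P3=I  mem[L0]=10
4. P0: load  L0  bus=[BusRd]  L0: P0=S P1=S P2=O P3=I  mem[L0]=10
5. P3: store L0 := 8  bus=[BusRdX,Flush]  L0: P0=I P1=I P2=I P3=M  mem[L0]=85

state = I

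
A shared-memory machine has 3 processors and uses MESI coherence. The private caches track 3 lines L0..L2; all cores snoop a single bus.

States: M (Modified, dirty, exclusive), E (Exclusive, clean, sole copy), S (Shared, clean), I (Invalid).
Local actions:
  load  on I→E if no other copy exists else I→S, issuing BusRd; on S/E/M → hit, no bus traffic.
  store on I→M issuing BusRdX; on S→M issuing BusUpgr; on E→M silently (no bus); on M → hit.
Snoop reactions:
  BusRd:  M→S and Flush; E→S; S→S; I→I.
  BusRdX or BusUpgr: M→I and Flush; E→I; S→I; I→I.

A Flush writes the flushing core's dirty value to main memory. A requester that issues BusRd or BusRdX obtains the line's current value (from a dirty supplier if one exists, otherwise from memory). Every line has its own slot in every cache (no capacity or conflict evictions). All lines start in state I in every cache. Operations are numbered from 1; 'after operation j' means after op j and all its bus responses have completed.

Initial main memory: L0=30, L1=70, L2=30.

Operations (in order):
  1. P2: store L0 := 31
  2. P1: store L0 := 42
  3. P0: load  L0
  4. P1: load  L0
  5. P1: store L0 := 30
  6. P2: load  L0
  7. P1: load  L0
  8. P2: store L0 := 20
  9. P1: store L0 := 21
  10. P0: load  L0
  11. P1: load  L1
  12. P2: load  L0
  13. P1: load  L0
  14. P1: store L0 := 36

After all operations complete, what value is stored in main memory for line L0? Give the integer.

[1] P2: store L0 := 31 | P0:I, P1:I, P2:M(31) | bus: BusRdX
[2] P1: store L0 := 42 | P0:I, P1:M(42), P2:I | bus: BusRdX,Flush
[3] P0: load  L0 | P0:S(42), P1:S(42), P2:I | bus: BusRd,Flush
[4] P1: load  L0 | P0:S(42), P1:S(42), P2:I | bus: none
[5] P1: store L0 := 30 | P0:I, P1:M(30), P2:I | bus: BusUpgr
[6] P2: load  L0 | P0:I, P1:S(30), P2:S(30) | bus: BusRd,Flush
[7] P1: load  L0 | P0:I, P1:S(30), P2:S(30) | bus: none
[8] P2: store L0 := 20 | P0:I, P1:I, P2:M(20) | bus: BusUpgr
[9] P1: store L0 := 21 | P0:I, P1:M(21), P2:I | bus: BusRdX,Flush
[10] P0: load  L0 | P0:S(21), P1:S(21), P2:I | bus: BusRd,Flush
[11] P1: load  L1 | P0:I, P1:E(70), P2:I | bus: BusRd
[12] P2: load  L0 | P0:S(21), P1:S(21), P2:S(21) | bus: BusRd
[13] P1: load  L0 | P0:S(21), P1:S(21), P2:S(21) | bus: none
[14] P1: store L0 := 36 | P0:I, P1:M(36), P2:I | bus: BusUpgr

memory[L0] = 21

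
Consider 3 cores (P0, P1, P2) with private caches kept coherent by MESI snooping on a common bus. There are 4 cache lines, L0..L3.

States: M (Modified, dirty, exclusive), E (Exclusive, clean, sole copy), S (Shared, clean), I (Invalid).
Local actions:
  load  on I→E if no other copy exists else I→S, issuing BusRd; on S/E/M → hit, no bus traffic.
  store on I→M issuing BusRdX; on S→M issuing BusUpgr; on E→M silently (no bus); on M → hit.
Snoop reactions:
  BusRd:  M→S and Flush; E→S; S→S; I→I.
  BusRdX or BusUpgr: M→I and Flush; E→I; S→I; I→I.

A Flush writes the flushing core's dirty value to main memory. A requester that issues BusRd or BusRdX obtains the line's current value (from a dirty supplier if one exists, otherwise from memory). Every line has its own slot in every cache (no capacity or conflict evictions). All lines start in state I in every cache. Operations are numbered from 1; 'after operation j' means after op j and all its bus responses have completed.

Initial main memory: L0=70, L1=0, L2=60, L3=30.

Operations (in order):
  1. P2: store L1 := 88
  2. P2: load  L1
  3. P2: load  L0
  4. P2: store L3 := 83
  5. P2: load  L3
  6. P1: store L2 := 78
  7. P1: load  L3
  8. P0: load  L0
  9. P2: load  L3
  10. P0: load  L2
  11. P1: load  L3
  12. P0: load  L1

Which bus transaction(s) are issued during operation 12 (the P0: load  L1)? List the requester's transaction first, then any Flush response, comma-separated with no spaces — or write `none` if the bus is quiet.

[1] P2: store L1 := 88 | P0:I, P1:I, P2:M(88) | bus: BusRdX
[2] P2: load  L1 | P0:I, P1:I, P2:M(88) | bus: none
[3] P2: load  L0 | P0:I, P1:I, P2:E(70) | bus: BusRd
[4] P2: store L3 := 83 | P0:I, P1:I, P2:M(83) | bus: BusRdX
[5] P2: load  L3 | P0:I, P1:I, P2:M(83) | bus: none
[6] P1: store L2 := 78 | P0:I, P1:M(78), P2:I | bus: BusRdX
[7] P1: load  L3 | P0:I, P1:S(83), P2:S(83) | bus: BusRd,Flush
[8] P0: load  L0 | P0:S(70), P1:I, P2:S(70) | bus: BusRd
[9] P2: load  L3 | P0:I, P1:S(83), P2:S(83) | bus: none
[10] P0: load  L2 | P0:S(78), P1:S(78), P2:I | bus: BusRd,Flush
[11] P1: load  L3 | P0:I, P1:S(83), P2:S(83) | bus: none
[12] P0: load  L1 | P0:S(88), P1:I, P2:S(88) | bus: BusRd,Flush

bus = BusRd,Flush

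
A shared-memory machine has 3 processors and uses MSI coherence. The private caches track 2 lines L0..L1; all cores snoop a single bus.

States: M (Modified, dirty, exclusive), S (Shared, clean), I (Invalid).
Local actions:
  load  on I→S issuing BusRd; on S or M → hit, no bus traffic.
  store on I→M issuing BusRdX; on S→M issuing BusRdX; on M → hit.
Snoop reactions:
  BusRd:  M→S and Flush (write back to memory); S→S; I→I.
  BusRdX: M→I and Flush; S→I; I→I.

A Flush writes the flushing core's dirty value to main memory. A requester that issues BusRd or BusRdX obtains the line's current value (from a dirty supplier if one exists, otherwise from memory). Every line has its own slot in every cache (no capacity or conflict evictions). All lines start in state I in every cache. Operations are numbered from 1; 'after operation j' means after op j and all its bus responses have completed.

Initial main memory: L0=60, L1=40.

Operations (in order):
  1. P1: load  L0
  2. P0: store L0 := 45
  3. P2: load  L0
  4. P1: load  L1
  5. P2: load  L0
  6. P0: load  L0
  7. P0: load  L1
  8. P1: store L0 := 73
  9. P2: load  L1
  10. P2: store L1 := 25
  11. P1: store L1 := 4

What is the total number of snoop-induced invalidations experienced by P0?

invalidations = 2

[1] P1: load  L0 | P0:I, P1:S(60), P2:I | bus: BusRd
[2] P0: store L0 := 45 | P0:M(45), P1:I, P2:I | bus: BusRdX
[3] P2: load  L0 | P0:S(45), P1:I, P2:S(45) | bus: BusRd,Flush
[4] P1: load  L1 | P0:I, P1:S(40), P2:I | bus: BusRd
[5] P2: load  L0 | P0:S(45), P1:I, P2:S(45) | bus: none
[6] P0: load  L0 | P0:S(45), P1:I, P2:S(45) | bus: none
[7] P0: load  L1 | P0:S(40), P1:S(40), P2:I | bus: BusRd
[8] P1: store L0 := 73 | P0:I, P1:M(73), P2:I | bus: BusRdX
[9] P2: load  L1 | P0:S(40), P1:S(40), P2:S(40) | bus: BusRd
[10] P2: store L1 := 25 | P0:I, P1:I, P2:M(25) | bus: BusRdX
[11] P1: store L1 := 4 | P0:I, P1:M(4), P2:I | bus: BusRdX,Flush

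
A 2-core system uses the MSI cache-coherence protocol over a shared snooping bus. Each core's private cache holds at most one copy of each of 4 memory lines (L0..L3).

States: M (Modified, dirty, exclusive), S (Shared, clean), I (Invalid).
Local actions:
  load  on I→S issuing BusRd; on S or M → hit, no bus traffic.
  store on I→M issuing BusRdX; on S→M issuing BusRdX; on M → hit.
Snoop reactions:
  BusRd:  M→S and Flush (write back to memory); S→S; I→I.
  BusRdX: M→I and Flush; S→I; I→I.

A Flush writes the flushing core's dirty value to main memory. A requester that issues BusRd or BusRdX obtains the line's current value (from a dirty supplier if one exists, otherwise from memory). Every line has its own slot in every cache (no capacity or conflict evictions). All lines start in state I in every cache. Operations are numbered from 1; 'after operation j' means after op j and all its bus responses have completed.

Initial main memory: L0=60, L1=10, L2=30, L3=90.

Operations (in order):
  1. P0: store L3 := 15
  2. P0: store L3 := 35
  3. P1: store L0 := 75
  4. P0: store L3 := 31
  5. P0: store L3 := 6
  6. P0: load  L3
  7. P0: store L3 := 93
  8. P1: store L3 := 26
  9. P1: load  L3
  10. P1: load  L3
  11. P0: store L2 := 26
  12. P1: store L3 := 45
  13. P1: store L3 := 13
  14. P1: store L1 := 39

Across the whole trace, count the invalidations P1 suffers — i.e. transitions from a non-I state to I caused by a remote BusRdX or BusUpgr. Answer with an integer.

  op1 P0: store L3 := 15 → M/I on L3; bus BusRdX; mem=90
  op2 P0: store L3 := 35 → M/I on L3; bus (none); mem=90
  op3 P1: store L0 := 75 → I/M on L0; bus BusRdX; mem=60
  op4 P0: store L3 := 31 → M/I on L3; bus (none); mem=90
  op5 P0: store L3 := 6 → M/I on L3; bus (none); mem=90
  op6 P0: load  L3 → M/I on L3; bus (none); mem=90
  op7 P0: store L3 := 93 → M/I on L3; bus (none); mem=90
  op8 P1: store L3 := 26 → I/M on L3; bus BusRdX Flush; mem=93
  op9 P1: load  L3 → I/M on L3; bus (none); mem=93
  op10 P1: load  L3 → I/M on L3; bus (none); mem=93
  op11 P0: store L2 := 26 → M/I on L2; bus BusRdX; mem=30
  op12 P1: store L3 := 45 → I/M on L3; bus (none); mem=93
  op13 P1: store L3 := 13 → I/M on L3; bus (none); mem=93
  op14 P1: store L1 := 39 → I/M on L1; bus BusRdX; mem=10

invalidations = 0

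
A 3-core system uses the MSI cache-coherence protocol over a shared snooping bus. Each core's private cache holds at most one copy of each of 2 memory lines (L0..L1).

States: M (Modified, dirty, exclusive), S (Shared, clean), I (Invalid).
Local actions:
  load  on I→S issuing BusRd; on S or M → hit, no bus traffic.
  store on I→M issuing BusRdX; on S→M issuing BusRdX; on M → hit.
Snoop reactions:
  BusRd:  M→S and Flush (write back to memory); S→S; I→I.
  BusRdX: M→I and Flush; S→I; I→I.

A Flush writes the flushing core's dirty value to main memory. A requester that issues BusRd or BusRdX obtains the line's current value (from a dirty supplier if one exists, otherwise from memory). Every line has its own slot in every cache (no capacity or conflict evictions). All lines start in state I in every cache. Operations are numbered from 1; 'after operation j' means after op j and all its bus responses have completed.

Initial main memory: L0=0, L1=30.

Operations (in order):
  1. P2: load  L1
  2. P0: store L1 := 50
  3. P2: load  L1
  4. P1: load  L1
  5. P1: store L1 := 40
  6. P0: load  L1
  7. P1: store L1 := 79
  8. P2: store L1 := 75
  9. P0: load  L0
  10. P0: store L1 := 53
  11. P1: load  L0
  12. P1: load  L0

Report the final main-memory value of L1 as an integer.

memory[L1] = 75

1. P2: load  L1  bus=[BusRd]  L1: P0=I P1=I P2=S  mem[L1]=30
2. P0: store L1 := 50  bus=[BusRdX]  L1: P0=M P1=I P2=I  mem[L1]=30
3. P2: load  L1  bus=[BusRd,Flush]  L1: P0=S P1=I P2=S  mem[L1]=50
4. P1: load  L1  bus=[BusRd]  L1: P0=S P1=S P2=S  mem[L1]=50
5. P1: store L1 := 40  bus=[BusRdX]  L1: P0=I P1=M P2=I  mem[L1]=50
6. P0: load  L1  bus=[BusRd,Flush]  L1: P0=S P1=S P2=I  mem[L1]=40
7. P1: store L1 := 79  bus=[BusRdX]  L1: P0=I P1=M P2=I  mem[L1]=40
8. P2: store L1 := 75  bus=[BusRdX,Flush]  L1: P0=I P1=I P2=M  mem[L1]=79
9. P0: load  L0  bus=[BusRd]  L0: P0=S P1=I P2=I  mem[L0]=0
10. P0: store L1 := 53  bus=[BusRdX,Flush]  L1: P0=M P1=I P2=I  mem[L1]=75
11. P1: load  L0  bus=[BusRd]  L0: P0=S P1=S P2=I  mem[L0]=0
12. P1: load  L0  bus=[-]  L0: P0=S P1=S P2=I  mem[L0]=0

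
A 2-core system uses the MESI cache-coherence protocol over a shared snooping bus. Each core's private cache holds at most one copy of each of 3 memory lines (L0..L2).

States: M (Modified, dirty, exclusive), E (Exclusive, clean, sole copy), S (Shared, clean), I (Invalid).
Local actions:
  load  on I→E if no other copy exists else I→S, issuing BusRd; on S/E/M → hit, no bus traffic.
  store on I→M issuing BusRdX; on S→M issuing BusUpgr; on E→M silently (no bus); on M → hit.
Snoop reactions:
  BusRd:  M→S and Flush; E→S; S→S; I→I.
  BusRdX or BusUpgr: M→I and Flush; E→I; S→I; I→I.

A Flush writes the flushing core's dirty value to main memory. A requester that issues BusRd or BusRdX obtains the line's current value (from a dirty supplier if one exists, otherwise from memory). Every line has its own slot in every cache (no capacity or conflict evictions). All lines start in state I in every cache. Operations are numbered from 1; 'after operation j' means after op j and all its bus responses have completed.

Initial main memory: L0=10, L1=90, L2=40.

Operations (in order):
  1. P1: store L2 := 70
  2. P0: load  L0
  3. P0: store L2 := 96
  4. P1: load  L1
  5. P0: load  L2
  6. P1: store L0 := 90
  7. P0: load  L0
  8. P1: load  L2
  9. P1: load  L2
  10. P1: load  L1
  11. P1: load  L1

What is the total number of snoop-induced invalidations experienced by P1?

invalidations = 1

1. P1: store L2 := 70  bus=[BusRdX]  L2: P0=I P1=M  mem[L2]=40
2. P0: load  L0  bus=[BusRd]  L0: P0=E P1=I  mem[L0]=10
3. P0: store L2 := 96  bus=[BusRdX,Flush]  L2: P0=M P1=I  mem[L2]=70
4. P1: load  L1  bus=[BusRd]  L1: P0=I P1=E  mem[L1]=90
5. P0: load  L2  bus=[-]  L2: P0=M P1=I  mem[L2]=70
6. P1: store L0 := 90  bus=[BusRdX]  L0: P0=I P1=M  mem[L0]=10
7. P0: load  L0  bus=[BusRd,Flush]  L0: P0=S P1=S  mem[L0]=90
8. P1: load  L2  bus=[BusRd,Flush]  L2: P0=S P1=S  mem[L2]=96
9. P1: load  L2  bus=[-]  L2: P0=S P1=S  mem[L2]=96
10. P1: load  L1  bus=[-]  L1: P0=I P1=E  mem[L1]=90
11. P1: load  L1  bus=[-]  L1: P0=I P1=E  mem[L1]=90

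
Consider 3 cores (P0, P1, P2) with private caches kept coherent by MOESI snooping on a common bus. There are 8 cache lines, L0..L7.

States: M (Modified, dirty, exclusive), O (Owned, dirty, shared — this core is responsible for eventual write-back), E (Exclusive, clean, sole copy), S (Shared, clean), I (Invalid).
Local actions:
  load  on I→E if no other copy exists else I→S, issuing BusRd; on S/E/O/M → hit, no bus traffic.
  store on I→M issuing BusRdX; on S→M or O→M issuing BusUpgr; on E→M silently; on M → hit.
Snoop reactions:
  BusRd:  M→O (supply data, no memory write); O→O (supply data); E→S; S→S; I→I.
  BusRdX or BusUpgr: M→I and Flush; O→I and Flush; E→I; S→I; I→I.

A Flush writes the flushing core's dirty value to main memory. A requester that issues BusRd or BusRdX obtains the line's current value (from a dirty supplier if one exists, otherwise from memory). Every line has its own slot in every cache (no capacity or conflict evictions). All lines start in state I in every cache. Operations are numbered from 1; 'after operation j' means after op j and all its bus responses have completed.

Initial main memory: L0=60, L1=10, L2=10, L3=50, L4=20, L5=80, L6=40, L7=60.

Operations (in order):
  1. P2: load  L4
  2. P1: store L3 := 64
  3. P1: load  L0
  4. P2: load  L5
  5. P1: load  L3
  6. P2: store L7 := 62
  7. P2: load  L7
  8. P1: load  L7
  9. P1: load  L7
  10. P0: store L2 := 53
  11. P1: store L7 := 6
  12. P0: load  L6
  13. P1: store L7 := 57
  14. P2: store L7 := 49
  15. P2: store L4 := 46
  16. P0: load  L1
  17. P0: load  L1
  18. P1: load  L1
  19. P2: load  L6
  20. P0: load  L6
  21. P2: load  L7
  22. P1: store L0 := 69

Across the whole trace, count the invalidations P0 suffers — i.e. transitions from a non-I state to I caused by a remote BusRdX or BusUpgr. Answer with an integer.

[1] P2: load  L4 | P0:I, P1:I, P2:E(20) | bus: BusRd
[2] P1: store L3 := 64 | P0:I, P1:M(64), P2:I | bus: BusRdX
[3] P1: load  L0 | P0:I, P1:E(60), P2:I | bus: BusRd
[4] P2: load  L5 | P0:I, P1:I, P2:E(80) | bus: BusRd
[5] P1: load  L3 | P0:I, P1:M(64), P2:I | bus: none
[6] P2: store L7 := 62 | P0:I, P1:I, P2:M(62) | bus: BusRdX
[7] P2: load  L7 | P0:I, P1:I, P2:M(62) | bus: none
[8] P1: load  L7 | P0:I, P1:S(62), P2:O(62) | bus: BusRd
[9] P1: load  L7 | P0:I, P1:S(62), P2:O(62) | bus: none
[10] P0: store L2 := 53 | P0:M(53), P1:I, P2:I | bus: BusRdX
[11] P1: store L7 := 6 | P0:I, P1:M(6), P2:I | bus: BusUpgr,Flush
[12] P0: load  L6 | P0:E(40), P1:I, P2:I | bus: BusRd
[13] P1: store L7 := 57 | P0:I, P1:M(57), P2:I | bus: none
[14] P2: store L7 := 49 | P0:I, P1:I, P2:M(49) | bus: BusRdX,Flush
[15] P2: store L4 := 46 | P0:I, P1:I, P2:M(46) | bus: none
[16] P0: load  L1 | P0:E(10), P1:I, P2:I | bus: BusRd
[17] P0: load  L1 | P0:E(10), P1:I, P2:I | bus: none
[18] P1: load  L1 | P0:S(10), P1:S(10), P2:I | bus: BusRd
[19] P2: load  L6 | P0:S(40), P1:I, P2:S(40) | bus: BusRd
[20] P0: load  L6 | P0:S(40), P1:I, P2:S(40) | bus: none
[21] P2: load  L7 | P0:I, P1:I, P2:M(49) | bus: none
[22] P1: store L0 := 69 | P0:I, P1:M(69), P2:I | bus: none

invalidations = 0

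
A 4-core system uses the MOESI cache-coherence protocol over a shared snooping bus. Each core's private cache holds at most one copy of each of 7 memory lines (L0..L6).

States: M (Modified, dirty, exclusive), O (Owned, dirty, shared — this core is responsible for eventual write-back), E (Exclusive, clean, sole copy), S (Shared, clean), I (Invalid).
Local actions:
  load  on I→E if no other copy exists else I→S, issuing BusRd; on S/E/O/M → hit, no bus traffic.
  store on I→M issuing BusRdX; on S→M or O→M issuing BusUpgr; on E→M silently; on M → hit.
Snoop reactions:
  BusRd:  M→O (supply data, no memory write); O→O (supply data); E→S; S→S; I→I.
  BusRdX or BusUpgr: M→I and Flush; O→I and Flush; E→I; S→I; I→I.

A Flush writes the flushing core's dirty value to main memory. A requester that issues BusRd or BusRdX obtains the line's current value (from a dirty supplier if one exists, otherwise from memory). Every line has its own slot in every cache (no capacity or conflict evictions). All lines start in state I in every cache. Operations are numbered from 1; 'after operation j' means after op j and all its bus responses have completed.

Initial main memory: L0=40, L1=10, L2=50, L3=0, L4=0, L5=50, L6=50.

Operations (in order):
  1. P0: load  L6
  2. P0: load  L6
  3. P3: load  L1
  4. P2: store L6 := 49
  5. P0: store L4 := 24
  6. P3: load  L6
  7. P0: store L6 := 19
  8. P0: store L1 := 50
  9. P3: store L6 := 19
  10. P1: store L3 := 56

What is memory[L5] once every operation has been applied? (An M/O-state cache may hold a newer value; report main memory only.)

memory[L5] = 50

step 1: P0: load  L6  ⟶  EIII  (L6)  txn=BusRd  M[L6]=50
step 2: P0: load  L6  ⟶  EIII  (L6)  txn=∅  M[L6]=50
step 3: P3: load  L1  ⟶  IIIE  (L1)  txn=BusRd  M[L1]=10
step 4: P2: store L6 := 49  ⟶  IIMI  (L6)  txn=BusRdX  M[L6]=50
step 5: P0: store L4 := 24  ⟶  MIII  (L4)  txn=BusRdX  M[L4]=0
step 6: P3: load  L6  ⟶  IIOS  (L6)  txn=BusRd  M[L6]=50
step 7: P0: store L6 := 19  ⟶  MIII  (L6)  txn=BusRdX+Flush  M[L6]=49
step 8: P0: store L1 := 50  ⟶  MIII  (L1)  txn=BusRdX  M[L1]=10
step 9: P3: store L6 := 19  ⟶  IIIM  (L6)  txn=BusRdX+Flush  M[L6]=19
step 10: P1: store L3 := 56  ⟶  IMII  (L3)  txn=BusRdX  M[L3]=0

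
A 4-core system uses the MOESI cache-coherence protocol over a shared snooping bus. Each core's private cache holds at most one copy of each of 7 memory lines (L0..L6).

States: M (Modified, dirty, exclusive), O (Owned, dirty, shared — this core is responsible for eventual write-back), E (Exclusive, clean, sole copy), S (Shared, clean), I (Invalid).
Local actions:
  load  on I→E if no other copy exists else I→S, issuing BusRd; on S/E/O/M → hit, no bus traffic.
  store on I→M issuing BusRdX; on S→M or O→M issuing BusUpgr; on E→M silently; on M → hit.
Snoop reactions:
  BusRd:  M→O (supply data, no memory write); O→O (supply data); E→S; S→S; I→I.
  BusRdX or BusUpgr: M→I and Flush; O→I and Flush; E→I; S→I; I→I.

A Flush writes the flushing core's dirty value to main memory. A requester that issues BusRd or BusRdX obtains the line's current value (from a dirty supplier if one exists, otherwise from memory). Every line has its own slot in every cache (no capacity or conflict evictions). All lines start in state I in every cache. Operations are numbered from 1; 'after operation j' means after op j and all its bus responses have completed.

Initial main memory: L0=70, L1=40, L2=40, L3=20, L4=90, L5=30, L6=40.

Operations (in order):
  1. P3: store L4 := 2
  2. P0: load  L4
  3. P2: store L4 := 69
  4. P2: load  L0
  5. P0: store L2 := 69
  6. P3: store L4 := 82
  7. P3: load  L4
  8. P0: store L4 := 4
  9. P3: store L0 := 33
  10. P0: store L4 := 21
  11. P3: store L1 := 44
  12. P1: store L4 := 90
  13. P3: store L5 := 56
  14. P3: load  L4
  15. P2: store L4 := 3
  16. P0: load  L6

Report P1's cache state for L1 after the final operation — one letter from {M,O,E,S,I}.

state = I

[1] P3: store L4 := 2 | P0:I, P1:I, P2:I, P3:M(2) | bus: BusRdX
[2] P0: load  L4 | P0:S(2), P1:I, P2:I, P3:O(2) | bus: BusRd
[3] P2: store L4 := 69 | P0:I, P1:I, P2:M(69), P3:I | bus: BusRdX,Flush
[4] P2: load  L0 | P0:I, P1:I, P2:E(70), P3:I | bus: BusRd
[5] P0: store L2 := 69 | P0:M(69), P1:I, P2:I, P3:I | bus: BusRdX
[6] P3: store L4 := 82 | P0:I, P1:I, P2:I, P3:M(82) | bus: BusRdX,Flush
[7] P3: load  L4 | P0:I, P1:I, P2:I, P3:M(82) | bus: none
[8] P0: store L4 := 4 | P0:M(4), P1:I, P2:I, P3:I | bus: BusRdX,Flush
[9] P3: store L0 := 33 | P0:I, P1:I, P2:I, P3:M(33) | bus: BusRdX
[10] P0: store L4 := 21 | P0:M(21), P1:I, P2:I, P3:I | bus: none
[11] P3: store L1 := 44 | P0:I, P1:I, P2:I, P3:M(44) | bus: BusRdX
[12] P1: store L4 := 90 | P0:I, P1:M(90), P2:I, P3:I | bus: BusRdX,Flush
[13] P3: store L5 := 56 | P0:I, P1:I, P2:I, P3:M(56) | bus: BusRdX
[14] P3: load  L4 | P0:I, P1:O(90), P2:I, P3:S(90) | bus: BusRd
[15] P2: store L4 := 3 | P0:I, P1:I, P2:M(3), P3:I | bus: BusRdX,Flush
[16] P0: load  L6 | P0:E(40), P1:I, P2:I, P3:I | bus: BusRd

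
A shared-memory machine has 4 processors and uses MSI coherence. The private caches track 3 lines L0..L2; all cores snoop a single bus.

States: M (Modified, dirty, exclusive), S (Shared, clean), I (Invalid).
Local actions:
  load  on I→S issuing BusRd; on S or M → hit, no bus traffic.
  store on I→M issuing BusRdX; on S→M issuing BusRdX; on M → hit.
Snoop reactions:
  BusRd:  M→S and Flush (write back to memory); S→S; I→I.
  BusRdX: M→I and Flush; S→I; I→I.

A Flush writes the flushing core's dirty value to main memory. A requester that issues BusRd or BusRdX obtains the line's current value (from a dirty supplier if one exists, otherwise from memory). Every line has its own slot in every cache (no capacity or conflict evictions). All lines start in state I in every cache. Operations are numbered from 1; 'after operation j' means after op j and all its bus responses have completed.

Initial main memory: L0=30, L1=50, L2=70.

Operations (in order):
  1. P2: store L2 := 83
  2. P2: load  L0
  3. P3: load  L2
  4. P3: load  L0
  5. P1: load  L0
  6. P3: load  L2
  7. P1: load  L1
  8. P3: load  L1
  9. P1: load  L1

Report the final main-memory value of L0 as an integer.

memory[L0] = 30

step 1: P2: store L2 := 83  ⟶  IIMI  (L2)  txn=BusRdX  M[L2]=70
step 2: P2: load  L0  ⟶  IISI  (L0)  txn=BusRd  M[L0]=30
step 3: P3: load  L2  ⟶  IISS  (L2)  txn=BusRd+Flush  M[L2]=83
step 4: P3: load  L0  ⟶  IISS  (L0)  txn=BusRd  M[L0]=30
step 5: P1: load  L0  ⟶  ISSS  (L0)  txn=BusRd  M[L0]=30
step 6: P3: load  L2  ⟶  IISS  (L2)  txn=∅  M[L2]=83
step 7: P1: load  L1  ⟶  ISII  (L1)  txn=BusRd  M[L1]=50
step 8: P3: load  L1  ⟶  ISIS  (L1)  txn=BusRd  M[L1]=50
step 9: P1: load  L1  ⟶  ISIS  (L1)  txn=∅  M[L1]=50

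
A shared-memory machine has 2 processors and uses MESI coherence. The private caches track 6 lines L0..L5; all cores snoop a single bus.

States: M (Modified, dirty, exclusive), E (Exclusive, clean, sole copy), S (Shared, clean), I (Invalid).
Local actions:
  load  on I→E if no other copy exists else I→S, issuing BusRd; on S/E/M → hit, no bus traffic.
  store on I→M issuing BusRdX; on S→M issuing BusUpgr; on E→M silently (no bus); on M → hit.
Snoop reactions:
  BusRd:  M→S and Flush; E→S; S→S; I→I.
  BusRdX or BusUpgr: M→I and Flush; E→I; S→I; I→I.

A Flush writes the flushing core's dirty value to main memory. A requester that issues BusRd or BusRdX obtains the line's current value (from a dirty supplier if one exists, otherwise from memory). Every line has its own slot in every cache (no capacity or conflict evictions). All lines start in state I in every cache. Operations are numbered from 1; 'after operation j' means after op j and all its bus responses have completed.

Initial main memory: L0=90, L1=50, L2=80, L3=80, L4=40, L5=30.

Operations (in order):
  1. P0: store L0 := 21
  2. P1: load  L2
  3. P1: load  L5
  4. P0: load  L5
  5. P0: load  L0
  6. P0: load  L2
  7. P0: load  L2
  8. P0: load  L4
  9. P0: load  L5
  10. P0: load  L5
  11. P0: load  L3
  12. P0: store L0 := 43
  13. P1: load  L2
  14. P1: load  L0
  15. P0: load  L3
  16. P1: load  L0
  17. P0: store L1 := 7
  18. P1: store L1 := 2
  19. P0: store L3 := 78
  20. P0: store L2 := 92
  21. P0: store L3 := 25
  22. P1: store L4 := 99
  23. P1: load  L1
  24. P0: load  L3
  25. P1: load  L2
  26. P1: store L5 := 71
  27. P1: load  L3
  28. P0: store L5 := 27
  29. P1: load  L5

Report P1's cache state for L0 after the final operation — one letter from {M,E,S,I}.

step 1: P0: store L0 := 21  ⟶  MI  (L0)  txn=BusRdX  M[L0]=90
step 2: P1: load  L2  ⟶  IE  (L2)  txn=BusRd  M[L2]=80
step 3: P1: load  L5  ⟶  IE  (L5)  txn=BusRd  M[L5]=30
step 4: P0: load  L5  ⟶  SS  (L5)  txn=BusRd  M[L5]=30
step 5: P0: load  L0  ⟶  MI  (L0)  txn=∅  M[L0]=90
step 6: P0: load  L2  ⟶  SS  (L2)  txn=BusRd  M[L2]=80
step 7: P0: load  L2  ⟶  SS  (L2)  txn=∅  M[L2]=80
step 8: P0: load  L4  ⟶  EI  (L4)  txn=BusRd  M[L4]=40
step 9: P0: load  L5  ⟶  SS  (L5)  txn=∅  M[L5]=30
step 10: P0: load  L5  ⟶  SS  (L5)  txn=∅  M[L5]=30
step 11: P0: load  L3  ⟶  EI  (L3)  txn=BusRd  M[L3]=80
step 12: P0: store L0 := 43  ⟶  MI  (L0)  txn=∅  M[L0]=90
step 13: P1: load  L2  ⟶  SS  (L2)  txn=∅  M[L2]=80
step 14: P1: load  L0  ⟶  SS  (L0)  txn=BusRd+Flush  M[L0]=43
step 15: P0: load  L3  ⟶  EI  (L3)  txn=∅  M[L3]=80
step 16: P1: load  L0  ⟶  SS  (L0)  txn=∅  M[L0]=43
step 17: P0: store L1 := 7  ⟶  MI  (L1)  txn=BusRdX  M[L1]=50
step 18: P1: store L1 := 2  ⟶  IM  (L1)  txn=BusRdX+Flush  M[L1]=7
step 19: P0: store L3 := 78  ⟶  MI  (L3)  txn=∅  M[L3]=80
step 20: P0: store L2 := 92  ⟶  MI  (L2)  txn=BusUpgr  M[L2]=80
step 21: P0: store L3 := 25  ⟶  MI  (L3)  txn=∅  M[L3]=80
step 22: P1: store L4 := 99  ⟶  IM  (L4)  txn=BusRdX  M[L4]=40
step 23: P1: load  L1  ⟶  IM  (L1)  txn=∅  M[L1]=7
step 24: P0: load  L3  ⟶  MI  (L3)  txn=∅  M[L3]=80
step 25: P1: load  L2  ⟶  SS  (L2)  txn=BusRd+Flush  M[L2]=92
step 26: P1: store L5 := 71  ⟶  IM  (L5)  txn=BusUpgr  M[L5]=30
step 27: P1: load  L3  ⟶  SS  (L3)  txn=BusRd+Flush  M[L3]=25
step 28: P0: store L5 := 27  ⟶  MI  (L5)  txn=BusRdX+Flush  M[L5]=71
step 29: P1: load  L5  ⟶  SS  (L5)  txn=BusRd+Flush  M[L5]=27

state = S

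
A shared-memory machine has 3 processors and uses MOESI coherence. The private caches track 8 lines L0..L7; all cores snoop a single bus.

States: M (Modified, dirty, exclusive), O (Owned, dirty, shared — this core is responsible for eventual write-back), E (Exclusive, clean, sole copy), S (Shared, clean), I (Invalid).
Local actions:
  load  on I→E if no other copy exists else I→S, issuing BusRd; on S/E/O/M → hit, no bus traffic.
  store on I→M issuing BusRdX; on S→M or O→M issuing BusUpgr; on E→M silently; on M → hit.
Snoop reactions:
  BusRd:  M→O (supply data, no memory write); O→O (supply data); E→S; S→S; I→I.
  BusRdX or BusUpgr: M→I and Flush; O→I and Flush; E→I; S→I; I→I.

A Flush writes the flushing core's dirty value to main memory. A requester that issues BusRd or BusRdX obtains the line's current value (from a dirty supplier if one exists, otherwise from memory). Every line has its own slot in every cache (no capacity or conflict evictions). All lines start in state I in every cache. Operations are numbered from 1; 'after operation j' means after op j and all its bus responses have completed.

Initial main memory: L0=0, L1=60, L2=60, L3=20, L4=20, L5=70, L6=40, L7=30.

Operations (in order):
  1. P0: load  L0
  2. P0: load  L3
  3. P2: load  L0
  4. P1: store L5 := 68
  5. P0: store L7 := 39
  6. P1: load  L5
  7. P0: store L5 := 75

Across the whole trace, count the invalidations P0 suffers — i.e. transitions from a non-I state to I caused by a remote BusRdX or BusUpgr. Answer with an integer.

invalidations = 0

[1] P0: load  L0 | P0:E(0), P1:I, P2:I | bus: BusRd
[2] P0: load  L3 | P0:E(20), P1:I, P2:I | bus: BusRd
[3] P2: load  L0 | P0:S(0), P1:I, P2:S(0) | bus: BusRd
[4] P1: store L5 := 68 | P0:I, P1:M(68), P2:I | bus: BusRdX
[5] P0: store L7 := 39 | P0:M(39), P1:I, P2:I | bus: BusRdX
[6] P1: load  L5 | P0:I, P1:M(68), P2:I | bus: none
[7] P0: store L5 := 75 | P0:M(75), P1:I, P2:I | bus: BusRdX,Flush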